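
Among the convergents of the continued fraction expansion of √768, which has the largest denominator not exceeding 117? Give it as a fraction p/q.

2605/94

√768 = [27; 1, 2, 2, 13, 2, 2, 1, 54, …] (period length 8).
Convergents:
  p_0/q_0 = 27/1
  p_1/q_1 = 28/1
  p_2/q_2 = 83/3
  p_3/q_3 = 194/7
  p_4/q_4 = 2605/94
  p_5/q_5 = 5404/195
q_4 = 94 ≤ 117 < 195 = q_5, so the answer is 2605/94.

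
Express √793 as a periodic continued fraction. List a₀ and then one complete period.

[28; 6, 4, 6, 56]

a₀ = ⌊√793⌋ = 28.
With m₀=0, d₀=1 and mₖ₊₁ = dₖaₖ − mₖ, dₖ₊₁ = (n − mₖ₊₁²)/dₖ, aₖ₊₁ = ⌊(a₀+mₖ₊₁)/dₖ₊₁⌋:
  k=1: m=28, d=9, a=6
  k=2: m=26, d=13, a=4
  k=3: m=26, d=9, a=6
  k=4: m=28, d=1, a=56
d=1 and a=2a₀=56 at k=4, so the next step gives (m, d) = (28, 9) again — its k=1 value — and the period has length 4.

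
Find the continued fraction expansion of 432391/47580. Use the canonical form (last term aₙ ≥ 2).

[9; 11, 2, 2, 5, 19, 8]

432391 = 9·47580 + 4171
47580 = 11·4171 + 1699
4171 = 2·1699 + 773
1699 = 2·773 + 153
773 = 5·153 + 8
153 = 19·8 + 1
8 = 8·1 + 0  (stop)
So 432391/47580 = [9; 11, 2, 2, 5, 19, 8].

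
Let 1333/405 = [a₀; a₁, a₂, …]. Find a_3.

1333 = 3·405 + 118   →  a_0 = 3
405 = 3·118 + 51   →  a_1 = 3
118 = 2·51 + 16   →  a_2 = 2
51 = 3·16 + 3   →  a_3 = 3

3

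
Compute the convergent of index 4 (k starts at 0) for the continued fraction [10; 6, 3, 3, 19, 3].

12353/1216

Using pₖ = aₖpₖ₋₁ + pₖ₋₂, qₖ = aₖqₖ₋₁ + qₖ₋₂ (with p₋₁=1, p₋₂=0, q₋₁=0, q₋₂=1):
  k=0: a=10, p=10, q=1
  k=1: a=6, p=61, q=6
  k=2: a=3, p=193, q=19
  k=3: a=3, p=640, q=63
  k=4: a=19, p=12353, q=1216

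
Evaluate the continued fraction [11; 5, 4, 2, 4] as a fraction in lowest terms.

Using pₖ = aₖpₖ₋₁ + pₖ₋₂ and qₖ = aₖqₖ₋₁ + qₖ₋₂:
  k=0: a=11, p=11, q=1
  k=1: a=5, p=56, q=5
  k=2: a=4, p=235, q=21
  k=3: a=2, p=526, q=47
  k=4: a=4, p=2339, q=209

2339/209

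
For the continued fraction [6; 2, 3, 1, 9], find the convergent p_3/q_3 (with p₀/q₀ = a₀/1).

Using pₖ = aₖpₖ₋₁ + pₖ₋₂, qₖ = aₖqₖ₋₁ + qₖ₋₂ (with p₋₁=1, p₋₂=0, q₋₁=0, q₋₂=1):
  k=0: a=6, p=6, q=1
  k=1: a=2, p=13, q=2
  k=2: a=3, p=45, q=7
  k=3: a=1, p=58, q=9

58/9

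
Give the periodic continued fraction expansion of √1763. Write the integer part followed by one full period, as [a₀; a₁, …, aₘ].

[41; 1, 82]

a₀ = ⌊√1763⌋ = 41.
With m₀=0, d₀=1 and mₖ₊₁ = dₖaₖ − mₖ, dₖ₊₁ = (n − mₖ₊₁²)/dₖ, aₖ₊₁ = ⌊(a₀+mₖ₊₁)/dₖ₊₁⌋:
  k=1: m=41, d=82, a=1
  k=2: m=41, d=1, a=82
d=1 and a=2a₀=82 at k=2, so the next step gives (m, d) = (41, 82) again — its k=1 value — and the period has length 2.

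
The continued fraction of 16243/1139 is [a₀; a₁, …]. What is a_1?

16243 = 14·1139 + 297   →  a_0 = 14
1139 = 3·297 + 248   →  a_1 = 3

3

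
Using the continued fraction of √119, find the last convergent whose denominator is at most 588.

2629/241

√119 = [10; 1, 9, 1, 20, …] (period length 4).
Convergents:
  p_0/q_0 = 10/1
  p_1/q_1 = 11/1
  p_2/q_2 = 109/10
  p_3/q_3 = 120/11
  p_4/q_4 = 2509/230
  p_5/q_5 = 2629/241
  p_6/q_6 = 26170/2399
q_5 = 241 ≤ 588 < 2399 = q_6, so the answer is 2629/241.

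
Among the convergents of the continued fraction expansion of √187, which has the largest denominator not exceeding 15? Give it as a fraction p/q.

√187 = [13; 1, 2, 13, 2, 1, 26, …] (period length 6).
Convergents:
  p_0/q_0 = 13/1
  p_1/q_1 = 14/1
  p_2/q_2 = 41/3
  p_3/q_3 = 547/40
q_2 = 3 ≤ 15 < 40 = q_3, so the answer is 41/3.

41/3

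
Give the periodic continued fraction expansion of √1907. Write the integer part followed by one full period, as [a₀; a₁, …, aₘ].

a₀ = ⌊√1907⌋ = 43.

[43; 1, 2, 43, 2, 1, 86]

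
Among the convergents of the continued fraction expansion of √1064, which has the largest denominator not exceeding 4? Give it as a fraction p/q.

√1064 = [32; 1, 1, 1, 1, 1, 1, 1, 64, …] (period length 8).
Convergents:
  p_0/q_0 = 32/1
  p_1/q_1 = 33/1
  p_2/q_2 = 65/2
  p_3/q_3 = 98/3
  p_4/q_4 = 163/5
q_3 = 3 ≤ 4 < 5 = q_4, so the answer is 98/3.

98/3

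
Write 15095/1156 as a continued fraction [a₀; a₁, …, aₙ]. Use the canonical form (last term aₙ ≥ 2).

15095 = 13·1156 + 67
1156 = 17·67 + 17
67 = 3·17 + 16
17 = 1·16 + 1
16 = 16·1 + 0  (stop)
So 15095/1156 = [13; 17, 3, 1, 16].

[13; 17, 3, 1, 16]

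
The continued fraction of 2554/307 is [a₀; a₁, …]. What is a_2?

2554 = 8·307 + 98   →  a_0 = 8
307 = 3·98 + 13   →  a_1 = 3
98 = 7·13 + 7   →  a_2 = 7

7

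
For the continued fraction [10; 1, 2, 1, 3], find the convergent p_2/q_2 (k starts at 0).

Using pₖ = aₖpₖ₋₁ + pₖ₋₂, qₖ = aₖqₖ₋₁ + qₖ₋₂ (with p₋₁=1, p₋₂=0, q₋₁=0, q₋₂=1):
  k=0: a=10, p=10, q=1
  k=1: a=1, p=11, q=1
  k=2: a=2, p=32, q=3

32/3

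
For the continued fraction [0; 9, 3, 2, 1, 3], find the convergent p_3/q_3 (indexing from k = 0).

7/65

Using pₖ = aₖpₖ₋₁ + pₖ₋₂, qₖ = aₖqₖ₋₁ + qₖ₋₂ (with p₋₁=1, p₋₂=0, q₋₁=0, q₋₂=1):
  k=0: a=0, p=0, q=1
  k=1: a=9, p=1, q=9
  k=2: a=3, p=3, q=28
  k=3: a=2, p=7, q=65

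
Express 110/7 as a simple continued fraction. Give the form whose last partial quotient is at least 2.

[15; 1, 2, 2]

110 = 15×7 + 5
7 = 1×5 + 2
5 = 2×2 + 1
2 = 2×1 + 0  (stop)
So 110/7 = [15; 1, 2, 2].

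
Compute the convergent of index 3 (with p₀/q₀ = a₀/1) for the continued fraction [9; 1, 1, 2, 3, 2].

Using pₖ = aₖpₖ₋₁ + pₖ₋₂, qₖ = aₖqₖ₋₁ + qₖ₋₂ (with p₋₁=1, p₋₂=0, q₋₁=0, q₋₂=1):
  k=0: a=9, p=9, q=1
  k=1: a=1, p=10, q=1
  k=2: a=1, p=19, q=2
  k=3: a=2, p=48, q=5

48/5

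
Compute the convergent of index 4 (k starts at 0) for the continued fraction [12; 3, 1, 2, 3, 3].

Using pₖ = aₖpₖ₋₁ + pₖ₋₂, qₖ = aₖqₖ₋₁ + qₖ₋₂ (with p₋₁=1, p₋₂=0, q₋₁=0, q₋₂=1):
  k=0: a=12, p=12, q=1
  k=1: a=3, p=37, q=3
  k=2: a=1, p=49, q=4
  k=3: a=2, p=135, q=11
  k=4: a=3, p=454, q=37

454/37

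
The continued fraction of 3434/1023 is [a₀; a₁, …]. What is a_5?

3434 = 3·1023 + 365   →  a_0 = 3
1023 = 2·365 + 293   →  a_1 = 2
365 = 1·293 + 72   →  a_2 = 1
293 = 4·72 + 5   →  a_3 = 4
72 = 14·5 + 2   →  a_4 = 14
5 = 2·2 + 1   →  a_5 = 2

2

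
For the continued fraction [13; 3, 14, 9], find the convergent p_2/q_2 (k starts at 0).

Using pₖ = aₖpₖ₋₁ + pₖ₋₂, qₖ = aₖqₖ₋₁ + qₖ₋₂ (with p₋₁=1, p₋₂=0, q₋₁=0, q₋₂=1):
  k=0: a=13, p=13, q=1
  k=1: a=3, p=40, q=3
  k=2: a=14, p=573, q=43

573/43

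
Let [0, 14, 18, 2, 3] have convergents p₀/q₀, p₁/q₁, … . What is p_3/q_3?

37/520

Using pₖ = aₖpₖ₋₁ + pₖ₋₂, qₖ = aₖqₖ₋₁ + qₖ₋₂ (with p₋₁=1, p₋₂=0, q₋₁=0, q₋₂=1):
  k=0: a=0, p=0, q=1
  k=1: a=14, p=1, q=14
  k=2: a=18, p=18, q=253
  k=3: a=2, p=37, q=520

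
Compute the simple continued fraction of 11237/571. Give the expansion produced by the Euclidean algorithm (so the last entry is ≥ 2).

11237 = 19*571 + 388
571 = 1*388 + 183
388 = 2*183 + 22
183 = 8*22 + 7
22 = 3*7 + 1
7 = 7*1 + 0  (stop)
So 11237/571 = [19; 1, 2, 8, 3, 7].

[19; 1, 2, 8, 3, 7]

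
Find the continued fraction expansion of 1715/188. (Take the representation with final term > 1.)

1715 = 9*188 + 23
188 = 8*23 + 4
23 = 5*4 + 3
4 = 1*3 + 1
3 = 3*1 + 0  (stop)
So 1715/188 = [9; 8, 5, 1, 3].

[9; 8, 5, 1, 3]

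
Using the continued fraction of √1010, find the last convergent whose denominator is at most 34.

1017/32

√1010 = [31; 1, 3, 1, 1, 3, 1, 62, …] (period length 7).
Convergents:
  p_0/q_0 = 31/1
  p_1/q_1 = 32/1
  p_2/q_2 = 127/4
  p_3/q_3 = 159/5
  p_4/q_4 = 286/9
  p_5/q_5 = 1017/32
  p_6/q_6 = 1303/41
q_5 = 32 ≤ 34 < 41 = q_6, so the answer is 1017/32.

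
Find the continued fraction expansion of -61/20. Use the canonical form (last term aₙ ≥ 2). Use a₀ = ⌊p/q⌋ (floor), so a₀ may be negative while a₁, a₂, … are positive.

[-4; 1, 19]

-61 = -4*20 + 19
20 = 1*19 + 1
19 = 19*1 + 0  (stop)
So -61/20 = [-4; 1, 19].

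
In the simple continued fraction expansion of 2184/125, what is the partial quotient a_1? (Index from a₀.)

2184 = 17·125 + 59   →  a_0 = 17
125 = 2·59 + 7   →  a_1 = 2

2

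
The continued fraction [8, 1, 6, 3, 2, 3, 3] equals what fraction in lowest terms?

5105/576

Fold from the inside: start with 3/1.
  3 + 1/3 = 10/3
  2 + 3/10 = 23/10
  3 + 10/23 = 79/23
  6 + 23/79 = 497/79
  1 + 79/497 = 576/497
  8 + 497/576 = 5105/576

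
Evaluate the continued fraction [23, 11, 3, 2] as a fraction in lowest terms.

1824/79

Using pₖ = aₖpₖ₋₁ + pₖ₋₂ and qₖ = aₖqₖ₋₁ + qₖ₋₂:
  k=0: a=23, p=23, q=1
  k=1: a=11, p=254, q=11
  k=2: a=3, p=785, q=34
  k=3: a=2, p=1824, q=79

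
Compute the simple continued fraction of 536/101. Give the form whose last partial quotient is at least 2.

[5; 3, 3, 1, 7]

536 = 5·101 + 31
101 = 3·31 + 8
31 = 3·8 + 7
8 = 1·7 + 1
7 = 7·1 + 0  (stop)
So 536/101 = [5; 3, 3, 1, 7].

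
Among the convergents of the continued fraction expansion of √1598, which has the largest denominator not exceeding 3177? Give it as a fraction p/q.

126281/3159

√1598 = [39; 1, 38, 1, 78, …] (period length 4).
Convergents:
  p_0/q_0 = 39/1
  p_1/q_1 = 40/1
  p_2/q_2 = 1559/39
  p_3/q_3 = 1599/40
  p_4/q_4 = 126281/3159
  p_5/q_5 = 127880/3199
q_4 = 3159 ≤ 3177 < 3199 = q_5, so the answer is 126281/3159.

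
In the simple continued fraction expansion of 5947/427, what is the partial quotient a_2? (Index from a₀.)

5947 = 13·427 + 396   →  a_0 = 13
427 = 1·396 + 31   →  a_1 = 1
396 = 12·31 + 24   →  a_2 = 12

12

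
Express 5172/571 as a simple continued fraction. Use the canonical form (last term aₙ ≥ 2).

5172 = 9*571 + 33
571 = 17*33 + 10
33 = 3*10 + 3
10 = 3*3 + 1
3 = 3*1 + 0  (stop)
So 5172/571 = [9; 17, 3, 3, 3].

[9; 17, 3, 3, 3]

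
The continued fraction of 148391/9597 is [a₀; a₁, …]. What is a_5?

3

148391 = 15·9597 + 4436   →  a_0 = 15
9597 = 2·4436 + 725   →  a_1 = 2
4436 = 6·725 + 86   →  a_2 = 6
725 = 8·86 + 37   →  a_3 = 8
86 = 2·37 + 12   →  a_4 = 2
37 = 3·12 + 1   →  a_5 = 3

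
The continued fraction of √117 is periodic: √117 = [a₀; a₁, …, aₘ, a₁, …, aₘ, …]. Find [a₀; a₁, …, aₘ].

[10; 1, 4, 2, 4, 1, 20]

a₀ = ⌊√117⌋ = 10.
With m₀=0, d₀=1 and mₖ₊₁ = dₖaₖ − mₖ, dₖ₊₁ = (n − mₖ₊₁²)/dₖ, aₖ₊₁ = ⌊(a₀+mₖ₊₁)/dₖ₊₁⌋:
  k=1: m=10, d=17, a=1
  k=2: m=7, d=4, a=4
  k=3: m=9, d=9, a=2
  k=4: m=9, d=4, a=4
  k=5: m=7, d=17, a=1
  k=6: m=10, d=1, a=20
d=1 and a=2a₀=20 at k=6, so the next step gives (m, d) = (10, 17) again — its k=1 value — and the period has length 6.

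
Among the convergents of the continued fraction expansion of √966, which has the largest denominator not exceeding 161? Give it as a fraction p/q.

√966 = [31; 12, 2, 2, 2, 12, 62, …] (period length 6).
Convergents:
  p_0/q_0 = 31/1
  p_1/q_1 = 373/12
  p_2/q_2 = 777/25
  p_3/q_3 = 1927/62
  p_4/q_4 = 4631/149
  p_5/q_5 = 57499/1850
q_4 = 149 ≤ 161 < 1850 = q_5, so the answer is 4631/149.

4631/149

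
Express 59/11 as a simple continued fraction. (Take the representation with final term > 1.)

59 = 5*11 + 4
11 = 2*4 + 3
4 = 1*3 + 1
3 = 3*1 + 0  (stop)
So 59/11 = [5; 2, 1, 3].

[5; 2, 1, 3]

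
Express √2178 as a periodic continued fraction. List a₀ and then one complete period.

a₀ = ⌊√2178⌋ = 46.
With m₀=0, d₀=1 and mₖ₊₁ = dₖaₖ − mₖ, dₖ₊₁ = (n − mₖ₊₁²)/dₖ, aₖ₊₁ = ⌊(a₀+mₖ₊₁)/dₖ₊₁⌋:
  k=1: m=46, d=62, a=1
  k=2: m=16, d=31, a=2
  k=3: m=46, d=2, a=46
  k=4: m=46, d=31, a=2
  k=5: m=16, d=62, a=1
  k=6: m=46, d=1, a=92
d=1 and a=2a₀=92 at k=6, so the next step gives (m, d) = (46, 62) again — its k=1 value — and the period has length 6.

[46; 1, 2, 46, 2, 1, 92]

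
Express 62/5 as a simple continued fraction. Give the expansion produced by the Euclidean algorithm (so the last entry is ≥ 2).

62 = 12·5 + 2
5 = 2·2 + 1
2 = 2·1 + 0  (stop)
So 62/5 = [12; 2, 2].

[12; 2, 2]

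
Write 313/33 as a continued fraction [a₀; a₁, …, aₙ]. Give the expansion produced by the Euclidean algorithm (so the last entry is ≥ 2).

[9; 2, 16]

313 = 9*33 + 16
33 = 2*16 + 1
16 = 16*1 + 0  (stop)
So 313/33 = [9; 2, 16].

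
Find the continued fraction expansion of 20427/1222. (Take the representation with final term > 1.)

20427 = 16·1222 + 875
1222 = 1·875 + 347
875 = 2·347 + 181
347 = 1·181 + 166
181 = 1·166 + 15
166 = 11·15 + 1
15 = 15·1 + 0  (stop)
So 20427/1222 = [16; 1, 2, 1, 1, 11, 15].

[16; 1, 2, 1, 1, 11, 15]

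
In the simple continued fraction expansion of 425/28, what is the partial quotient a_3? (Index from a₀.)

1

425 = 15·28 + 5   →  a_0 = 15
28 = 5·5 + 3   →  a_1 = 5
5 = 1·3 + 2   →  a_2 = 1
3 = 1·2 + 1   →  a_3 = 1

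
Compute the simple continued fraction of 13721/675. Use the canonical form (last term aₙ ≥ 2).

13721 = 20·675 + 221
675 = 3·221 + 12
221 = 18·12 + 5
12 = 2·5 + 2
5 = 2·2 + 1
2 = 2·1 + 0  (stop)
So 13721/675 = [20; 3, 18, 2, 2, 2].

[20; 3, 18, 2, 2, 2]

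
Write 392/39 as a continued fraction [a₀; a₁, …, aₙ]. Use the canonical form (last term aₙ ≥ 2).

[10; 19, 2]

392 = 10·39 + 2
39 = 19·2 + 1
2 = 2·1 + 0  (stop)
So 392/39 = [10; 19, 2].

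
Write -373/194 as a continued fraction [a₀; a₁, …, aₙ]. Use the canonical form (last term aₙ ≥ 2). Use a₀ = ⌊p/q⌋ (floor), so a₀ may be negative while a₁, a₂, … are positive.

[-2; 12, 1, 14]

-373 = -2×194 + 15
194 = 12×15 + 14
15 = 1×14 + 1
14 = 14×1 + 0  (stop)
So -373/194 = [-2; 12, 1, 14].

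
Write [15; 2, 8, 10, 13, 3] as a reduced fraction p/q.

107229/6931

Fold from the inside: start with 3/1.
  13 + 1/3 = 40/3
  10 + 3/40 = 403/40
  8 + 40/403 = 3264/403
  2 + 403/3264 = 6931/3264
  15 + 3264/6931 = 107229/6931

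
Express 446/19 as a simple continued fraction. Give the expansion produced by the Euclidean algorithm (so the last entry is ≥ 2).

446 = 23*19 + 9
19 = 2*9 + 1
9 = 9*1 + 0  (stop)
So 446/19 = [23; 2, 9].

[23; 2, 9]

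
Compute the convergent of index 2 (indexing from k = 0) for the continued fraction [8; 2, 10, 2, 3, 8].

Using pₖ = aₖpₖ₋₁ + pₖ₋₂, qₖ = aₖqₖ₋₁ + qₖ₋₂ (with p₋₁=1, p₋₂=0, q₋₁=0, q₋₂=1):
  k=0: a=8, p=8, q=1
  k=1: a=2, p=17, q=2
  k=2: a=10, p=178, q=21

178/21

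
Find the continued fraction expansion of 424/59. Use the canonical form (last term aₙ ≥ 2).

[7; 5, 2, 1, 3]

424 = 7*59 + 11
59 = 5*11 + 4
11 = 2*4 + 3
4 = 1*3 + 1
3 = 3*1 + 0  (stop)
So 424/59 = [7; 5, 2, 1, 3].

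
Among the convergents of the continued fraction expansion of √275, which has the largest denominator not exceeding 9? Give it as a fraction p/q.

√275 = [16; 1, 1, 2, 1, 1, 32, …] (period length 6).
Convergents:
  p_0/q_0 = 16/1
  p_1/q_1 = 17/1
  p_2/q_2 = 33/2
  p_3/q_3 = 83/5
  p_4/q_4 = 116/7
  p_5/q_5 = 199/12
q_4 = 7 ≤ 9 < 12 = q_5, so the answer is 116/7.

116/7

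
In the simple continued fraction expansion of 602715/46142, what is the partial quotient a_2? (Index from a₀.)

12

602715 = 13·46142 + 2869   →  a_0 = 13
46142 = 16·2869 + 238   →  a_1 = 16
2869 = 12·238 + 13   →  a_2 = 12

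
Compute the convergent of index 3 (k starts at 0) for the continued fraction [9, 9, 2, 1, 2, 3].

Using pₖ = aₖpₖ₋₁ + pₖ₋₂, qₖ = aₖqₖ₋₁ + qₖ₋₂ (with p₋₁=1, p₋₂=0, q₋₁=0, q₋₂=1):
  k=0: a=9, p=9, q=1
  k=1: a=9, p=82, q=9
  k=2: a=2, p=173, q=19
  k=3: a=1, p=255, q=28

255/28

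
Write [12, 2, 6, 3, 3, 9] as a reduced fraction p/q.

Fold from the inside: start with 9/1.
  3 + 1/9 = 28/9
  3 + 9/28 = 93/28
  6 + 28/93 = 586/93
  2 + 93/586 = 1265/586
  12 + 586/1265 = 15766/1265

15766/1265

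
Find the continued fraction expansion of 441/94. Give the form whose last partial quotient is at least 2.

[4; 1, 2, 4, 7]

441 = 4*94 + 65
94 = 1*65 + 29
65 = 2*29 + 7
29 = 4*7 + 1
7 = 7*1 + 0  (stop)
So 441/94 = [4; 1, 2, 4, 7].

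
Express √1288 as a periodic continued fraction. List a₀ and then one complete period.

[35; 1, 7, 1, 70]

a₀ = ⌊√1288⌋ = 35.
With m₀=0, d₀=1 and mₖ₊₁ = dₖaₖ − mₖ, dₖ₊₁ = (n − mₖ₊₁²)/dₖ, aₖ₊₁ = ⌊(a₀+mₖ₊₁)/dₖ₊₁⌋:
  k=1: m=35, d=63, a=1
  k=2: m=28, d=8, a=7
  k=3: m=28, d=63, a=1
  k=4: m=35, d=1, a=70
d=1 and a=2a₀=70 at k=4, so the next step gives (m, d) = (35, 63) again — its k=1 value — and the period has length 4.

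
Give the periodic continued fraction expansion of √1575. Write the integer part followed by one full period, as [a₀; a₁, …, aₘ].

a₀ = ⌊√1575⌋ = 39.
With m₀=0, d₀=1 and mₖ₊₁ = dₖaₖ − mₖ, dₖ₊₁ = (n − mₖ₊₁²)/dₖ, aₖ₊₁ = ⌊(a₀+mₖ₊₁)/dₖ₊₁⌋:
  k=1: m=39, d=54, a=1
  k=2: m=15, d=25, a=2
  k=3: m=35, d=14, a=5
  k=4: m=35, d=25, a=2
  k=5: m=15, d=54, a=1
  k=6: m=39, d=1, a=78
d=1 and a=2a₀=78 at k=6, so the next step gives (m, d) = (39, 54) again — its k=1 value — and the period has length 6.

[39; 1, 2, 5, 2, 1, 78]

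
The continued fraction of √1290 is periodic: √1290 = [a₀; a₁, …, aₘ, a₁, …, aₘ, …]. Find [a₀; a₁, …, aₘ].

[35; 1, 10, 1, 70]

a₀ = ⌊√1290⌋ = 35.
With m₀=0, d₀=1 and mₖ₊₁ = dₖaₖ − mₖ, dₖ₊₁ = (n − mₖ₊₁²)/dₖ, aₖ₊₁ = ⌊(a₀+mₖ₊₁)/dₖ₊₁⌋:
  k=1: m=35, d=65, a=1
  k=2: m=30, d=6, a=10
  k=3: m=30, d=65, a=1
  k=4: m=35, d=1, a=70
d=1 and a=2a₀=70 at k=4, so the next step gives (m, d) = (35, 65) again — its k=1 value — and the period has length 4.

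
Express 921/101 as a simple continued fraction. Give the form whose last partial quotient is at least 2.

921 = 9×101 + 12
101 = 8×12 + 5
12 = 2×5 + 2
5 = 2×2 + 1
2 = 2×1 + 0  (stop)
So 921/101 = [9; 8, 2, 2, 2].

[9; 8, 2, 2, 2]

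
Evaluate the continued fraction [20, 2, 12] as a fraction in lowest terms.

512/25

Fold from the inside: start with 12/1.
  2 + 1/12 = 25/12
  20 + 12/25 = 512/25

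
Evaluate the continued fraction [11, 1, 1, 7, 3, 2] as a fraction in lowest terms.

Fold from the inside: start with 2/1.
  3 + 1/2 = 7/2
  7 + 2/7 = 51/7
  1 + 7/51 = 58/51
  1 + 51/58 = 109/58
  11 + 58/109 = 1257/109

1257/109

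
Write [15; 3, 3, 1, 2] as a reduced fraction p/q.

551/36

Using pₖ = aₖpₖ₋₁ + pₖ₋₂ and qₖ = aₖqₖ₋₁ + qₖ₋₂:
  k=0: a=15, p=15, q=1
  k=1: a=3, p=46, q=3
  k=2: a=3, p=153, q=10
  k=3: a=1, p=199, q=13
  k=4: a=2, p=551, q=36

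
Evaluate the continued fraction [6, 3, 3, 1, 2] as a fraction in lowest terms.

227/36

Using pₖ = aₖpₖ₋₁ + pₖ₋₂ and qₖ = aₖqₖ₋₁ + qₖ₋₂:
  k=0: a=6, p=6, q=1
  k=1: a=3, p=19, q=3
  k=2: a=3, p=63, q=10
  k=3: a=1, p=82, q=13
  k=4: a=2, p=227, q=36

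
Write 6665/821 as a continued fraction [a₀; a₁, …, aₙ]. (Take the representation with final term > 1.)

[8; 8, 2, 6, 2, 3]

6665 = 8·821 + 97
821 = 8·97 + 45
97 = 2·45 + 7
45 = 6·7 + 3
7 = 2·3 + 1
3 = 3·1 + 0  (stop)
So 6665/821 = [8; 8, 2, 6, 2, 3].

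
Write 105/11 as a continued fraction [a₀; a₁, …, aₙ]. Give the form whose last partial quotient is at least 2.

[9; 1, 1, 5]

105 = 9·11 + 6
11 = 1·6 + 5
6 = 1·5 + 1
5 = 5·1 + 0  (stop)
So 105/11 = [9; 1, 1, 5].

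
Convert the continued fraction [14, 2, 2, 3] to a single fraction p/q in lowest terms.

245/17

Using pₖ = aₖpₖ₋₁ + pₖ₋₂ and qₖ = aₖqₖ₋₁ + qₖ₋₂:
  k=0: a=14, p=14, q=1
  k=1: a=2, p=29, q=2
  k=2: a=2, p=72, q=5
  k=3: a=3, p=245, q=17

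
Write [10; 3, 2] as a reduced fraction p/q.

72/7

Using pₖ = aₖpₖ₋₁ + pₖ₋₂ and qₖ = aₖqₖ₋₁ + qₖ₋₂:
  k=0: a=10, p=10, q=1
  k=1: a=3, p=31, q=3
  k=2: a=2, p=72, q=7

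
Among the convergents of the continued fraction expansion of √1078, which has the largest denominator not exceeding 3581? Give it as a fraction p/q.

77617/2364

√1078 = [32; 1, 4, 1, 64, …] (period length 4).
Convergents:
  p_0/q_0 = 32/1
  p_1/q_1 = 33/1
  p_2/q_2 = 164/5
  p_3/q_3 = 197/6
  p_4/q_4 = 12772/389
  p_5/q_5 = 12969/395
  p_6/q_6 = 64648/1969
  p_7/q_7 = 77617/2364
  p_8/q_8 = 5032136/153265
q_7 = 2364 ≤ 3581 < 153265 = q_8, so the answer is 77617/2364.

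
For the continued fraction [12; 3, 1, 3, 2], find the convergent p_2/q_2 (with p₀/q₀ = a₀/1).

Using pₖ = aₖpₖ₋₁ + pₖ₋₂, qₖ = aₖqₖ₋₁ + qₖ₋₂ (with p₋₁=1, p₋₂=0, q₋₁=0, q₋₂=1):
  k=0: a=12, p=12, q=1
  k=1: a=3, p=37, q=3
  k=2: a=1, p=49, q=4

49/4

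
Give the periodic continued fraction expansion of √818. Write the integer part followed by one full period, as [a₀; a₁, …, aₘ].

[28; 1, 1, 1, 1, 56]

a₀ = ⌊√818⌋ = 28.
With m₀=0, d₀=1 and mₖ₊₁ = dₖaₖ − mₖ, dₖ₊₁ = (n − mₖ₊₁²)/dₖ, aₖ₊₁ = ⌊(a₀+mₖ₊₁)/dₖ₊₁⌋:
  k=1: m=28, d=34, a=1
  k=2: m=6, d=23, a=1
  k=3: m=17, d=23, a=1
  k=4: m=6, d=34, a=1
  k=5: m=28, d=1, a=56
d=1 and a=2a₀=56 at k=5, so the next step gives (m, d) = (28, 34) again — its k=1 value — and the period has length 5.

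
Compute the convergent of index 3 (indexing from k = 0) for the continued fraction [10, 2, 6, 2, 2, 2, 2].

293/28

Using pₖ = aₖpₖ₋₁ + pₖ₋₂, qₖ = aₖqₖ₋₁ + qₖ₋₂ (with p₋₁=1, p₋₂=0, q₋₁=0, q₋₂=1):
  k=0: a=10, p=10, q=1
  k=1: a=2, p=21, q=2
  k=2: a=6, p=136, q=13
  k=3: a=2, p=293, q=28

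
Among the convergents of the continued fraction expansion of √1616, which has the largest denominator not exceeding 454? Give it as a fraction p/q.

16120/401

√1616 = [40; 5, 80, …] (period length 2).
Convergents:
  p_0/q_0 = 40/1
  p_1/q_1 = 201/5
  p_2/q_2 = 16120/401
  p_3/q_3 = 80801/2010
q_2 = 401 ≤ 454 < 2010 = q_3, so the answer is 16120/401.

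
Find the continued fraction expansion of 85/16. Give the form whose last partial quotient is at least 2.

85 = 5×16 + 5
16 = 3×5 + 1
5 = 5×1 + 0  (stop)
So 85/16 = [5; 3, 5].

[5; 3, 5]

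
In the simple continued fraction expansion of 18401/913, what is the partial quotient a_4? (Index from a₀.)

18401 = 20·913 + 141   →  a_0 = 20
913 = 6·141 + 67   →  a_1 = 6
141 = 2·67 + 7   →  a_2 = 2
67 = 9·7 + 4   →  a_3 = 9
7 = 1·4 + 3   →  a_4 = 1

1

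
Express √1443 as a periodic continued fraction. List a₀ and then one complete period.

[37; 1, 74]

a₀ = ⌊√1443⌋ = 37.
With m₀=0, d₀=1 and mₖ₊₁ = dₖaₖ − mₖ, dₖ₊₁ = (n − mₖ₊₁²)/dₖ, aₖ₊₁ = ⌊(a₀+mₖ₊₁)/dₖ₊₁⌋:
  k=1: m=37, d=74, a=1
  k=2: m=37, d=1, a=74
d=1 and a=2a₀=74 at k=2, so the next step gives (m, d) = (37, 74) again — its k=1 value — and the period has length 2.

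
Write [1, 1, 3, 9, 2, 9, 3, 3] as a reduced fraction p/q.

Fold from the inside: start with 3/1.
  3 + 1/3 = 10/3
  9 + 3/10 = 93/10
  2 + 10/93 = 196/93
  9 + 93/196 = 1857/196
  3 + 196/1857 = 5767/1857
  1 + 1857/5767 = 7624/5767
  1 + 5767/7624 = 13391/7624

13391/7624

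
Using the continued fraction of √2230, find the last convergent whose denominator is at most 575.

16103/341

√2230 = [47; 4, 2, 18, 2, 4, 94, …] (period length 6).
Convergents:
  p_0/q_0 = 47/1
  p_1/q_1 = 189/4
  p_2/q_2 = 425/9
  p_3/q_3 = 7839/166
  p_4/q_4 = 16103/341
  p_5/q_5 = 72251/1530
q_4 = 341 ≤ 575 < 1530 = q_5, so the answer is 16103/341.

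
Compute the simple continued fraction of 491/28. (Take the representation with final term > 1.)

491 = 17·28 + 15
28 = 1·15 + 13
15 = 1·13 + 2
13 = 6·2 + 1
2 = 2·1 + 0  (stop)
So 491/28 = [17; 1, 1, 6, 2].

[17; 1, 1, 6, 2]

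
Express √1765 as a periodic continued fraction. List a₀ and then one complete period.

[42; 84]

a₀ = ⌊√1765⌋ = 42.
With m₀=0, d₀=1 and mₖ₊₁ = dₖaₖ − mₖ, dₖ₊₁ = (n − mₖ₊₁²)/dₖ, aₖ₊₁ = ⌊(a₀+mₖ₊₁)/dₖ₊₁⌋:
  k=1: m=42, d=1, a=84
d=1 and a=2a₀=84 at k=1, so the next step gives (m, d) = (42, 1) again — its k=1 value — and the period has length 1.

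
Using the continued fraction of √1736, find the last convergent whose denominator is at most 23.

√1736 = [41; 1, 1, 1, 82, …] (period length 4).
Convergents:
  p_0/q_0 = 41/1
  p_1/q_1 = 42/1
  p_2/q_2 = 83/2
  p_3/q_3 = 125/3
  p_4/q_4 = 10333/248
q_3 = 3 ≤ 23 < 248 = q_4, so the answer is 125/3.

125/3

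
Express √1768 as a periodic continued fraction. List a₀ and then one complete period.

[42; 21, 84]

a₀ = ⌊√1768⌋ = 42.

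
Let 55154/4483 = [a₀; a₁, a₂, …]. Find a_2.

3

55154 = 12·4483 + 1358   →  a_0 = 12
4483 = 3·1358 + 409   →  a_1 = 3
1358 = 3·409 + 131   →  a_2 = 3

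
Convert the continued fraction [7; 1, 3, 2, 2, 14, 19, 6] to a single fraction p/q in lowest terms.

Using pₖ = aₖpₖ₋₁ + pₖ₋₂ and qₖ = aₖqₖ₋₁ + qₖ₋₂:
  k=0: a=7, p=7, q=1
  k=1: a=1, p=8, q=1
  k=2: a=3, p=31, q=4
  k=3: a=2, p=70, q=9
  k=4: a=2, p=171, q=22
  k=5: a=14, p=2464, q=317
  k=6: a=19, p=46987, q=6045
  k=7: a=6, p=284386, q=36587

284386/36587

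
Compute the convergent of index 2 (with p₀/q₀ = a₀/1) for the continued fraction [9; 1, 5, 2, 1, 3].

59/6

Using pₖ = aₖpₖ₋₁ + pₖ₋₂, qₖ = aₖqₖ₋₁ + qₖ₋₂ (with p₋₁=1, p₋₂=0, q₋₁=0, q₋₂=1):
  k=0: a=9, p=9, q=1
  k=1: a=1, p=10, q=1
  k=2: a=5, p=59, q=6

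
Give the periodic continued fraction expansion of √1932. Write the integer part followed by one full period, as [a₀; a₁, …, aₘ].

[43; 1, 20, 1, 86]

a₀ = ⌊√1932⌋ = 43.
With m₀=0, d₀=1 and mₖ₊₁ = dₖaₖ − mₖ, dₖ₊₁ = (n − mₖ₊₁²)/dₖ, aₖ₊₁ = ⌊(a₀+mₖ₊₁)/dₖ₊₁⌋:
  k=1: m=43, d=83, a=1
  k=2: m=40, d=4, a=20
  k=3: m=40, d=83, a=1
  k=4: m=43, d=1, a=86
d=1 and a=2a₀=86 at k=4, so the next step gives (m, d) = (43, 83) again — its k=1 value — and the period has length 4.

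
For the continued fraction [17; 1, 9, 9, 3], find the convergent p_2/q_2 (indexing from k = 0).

179/10

Using pₖ = aₖpₖ₋₁ + pₖ₋₂, qₖ = aₖqₖ₋₁ + qₖ₋₂ (with p₋₁=1, p₋₂=0, q₋₁=0, q₋₂=1):
  k=0: a=17, p=17, q=1
  k=1: a=1, p=18, q=1
  k=2: a=9, p=179, q=10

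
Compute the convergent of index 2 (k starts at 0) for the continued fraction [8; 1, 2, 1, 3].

Using pₖ = aₖpₖ₋₁ + pₖ₋₂, qₖ = aₖqₖ₋₁ + qₖ₋₂ (with p₋₁=1, p₋₂=0, q₋₁=0, q₋₂=1):
  k=0: a=8, p=8, q=1
  k=1: a=1, p=9, q=1
  k=2: a=2, p=26, q=3

26/3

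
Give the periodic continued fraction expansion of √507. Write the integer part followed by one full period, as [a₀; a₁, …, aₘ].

[22; 1, 1, 14, 1, 1, 44]

a₀ = ⌊√507⌋ = 22.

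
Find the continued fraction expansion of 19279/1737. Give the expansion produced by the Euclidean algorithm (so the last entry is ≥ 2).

[11; 10, 10, 8, 2]

19279 = 11*1737 + 172
1737 = 10*172 + 17
172 = 10*17 + 2
17 = 8*2 + 1
2 = 2*1 + 0  (stop)
So 19279/1737 = [11; 10, 10, 8, 2].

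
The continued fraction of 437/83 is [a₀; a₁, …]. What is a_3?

437 = 5·83 + 22   →  a_0 = 5
83 = 3·22 + 17   →  a_1 = 3
22 = 1·17 + 5   →  a_2 = 1
17 = 3·5 + 2   →  a_3 = 3

3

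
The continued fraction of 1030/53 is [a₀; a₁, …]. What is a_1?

1030 = 19·53 + 23   →  a_0 = 19
53 = 2·23 + 7   →  a_1 = 2

2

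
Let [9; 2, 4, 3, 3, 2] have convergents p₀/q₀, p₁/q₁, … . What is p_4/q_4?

Using pₖ = aₖpₖ₋₁ + pₖ₋₂, qₖ = aₖqₖ₋₁ + qₖ₋₂ (with p₋₁=1, p₋₂=0, q₋₁=0, q₋₂=1):
  k=0: a=9, p=9, q=1
  k=1: a=2, p=19, q=2
  k=2: a=4, p=85, q=9
  k=3: a=3, p=274, q=29
  k=4: a=3, p=907, q=96

907/96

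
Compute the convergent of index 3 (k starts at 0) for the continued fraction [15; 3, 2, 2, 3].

260/17

Using pₖ = aₖpₖ₋₁ + pₖ₋₂, qₖ = aₖqₖ₋₁ + qₖ₋₂ (with p₋₁=1, p₋₂=0, q₋₁=0, q₋₂=1):
  k=0: a=15, p=15, q=1
  k=1: a=3, p=46, q=3
  k=2: a=2, p=107, q=7
  k=3: a=2, p=260, q=17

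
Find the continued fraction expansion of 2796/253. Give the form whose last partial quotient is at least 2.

2796 = 11×253 + 13
253 = 19×13 + 6
13 = 2×6 + 1
6 = 6×1 + 0  (stop)
So 2796/253 = [11; 19, 2, 6].

[11; 19, 2, 6]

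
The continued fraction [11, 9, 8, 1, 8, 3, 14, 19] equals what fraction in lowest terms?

6884417/619674

Using pₖ = aₖpₖ₋₁ + pₖ₋₂ and qₖ = aₖqₖ₋₁ + qₖ₋₂:
  k=0: a=11, p=11, q=1
  k=1: a=9, p=100, q=9
  k=2: a=8, p=811, q=73
  k=3: a=1, p=911, q=82
  k=4: a=8, p=8099, q=729
  k=5: a=3, p=25208, q=2269
  k=6: a=14, p=361011, q=32495
  k=7: a=19, p=6884417, q=619674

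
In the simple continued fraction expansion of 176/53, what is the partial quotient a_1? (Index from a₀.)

3

176 = 3·53 + 17   →  a_0 = 3
53 = 3·17 + 2   →  a_1 = 3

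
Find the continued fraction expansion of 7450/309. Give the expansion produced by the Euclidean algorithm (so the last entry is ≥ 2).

7450 = 24×309 + 34
309 = 9×34 + 3
34 = 11×3 + 1
3 = 3×1 + 0  (stop)
So 7450/309 = [24; 9, 11, 3].

[24; 9, 11, 3]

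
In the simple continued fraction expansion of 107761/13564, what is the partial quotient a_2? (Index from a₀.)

107761 = 7·13564 + 12813   →  a_0 = 7
13564 = 1·12813 + 751   →  a_1 = 1
12813 = 17·751 + 46   →  a_2 = 17

17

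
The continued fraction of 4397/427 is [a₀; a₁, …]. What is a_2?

2

4397 = 10·427 + 127   →  a_0 = 10
427 = 3·127 + 46   →  a_1 = 3
127 = 2·46 + 35   →  a_2 = 2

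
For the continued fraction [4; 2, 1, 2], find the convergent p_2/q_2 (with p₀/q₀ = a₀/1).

Using pₖ = aₖpₖ₋₁ + pₖ₋₂, qₖ = aₖqₖ₋₁ + qₖ₋₂ (with p₋₁=1, p₋₂=0, q₋₁=0, q₋₂=1):
  k=0: a=4, p=4, q=1
  k=1: a=2, p=9, q=2
  k=2: a=1, p=13, q=3

13/3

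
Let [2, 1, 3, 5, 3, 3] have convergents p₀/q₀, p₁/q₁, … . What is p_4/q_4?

185/67

Using pₖ = aₖpₖ₋₁ + pₖ₋₂, qₖ = aₖqₖ₋₁ + qₖ₋₂ (with p₋₁=1, p₋₂=0, q₋₁=0, q₋₂=1):
  k=0: a=2, p=2, q=1
  k=1: a=1, p=3, q=1
  k=2: a=3, p=11, q=4
  k=3: a=5, p=58, q=21
  k=4: a=3, p=185, q=67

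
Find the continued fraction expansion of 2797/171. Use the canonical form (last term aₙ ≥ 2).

[16; 2, 1, 4, 12]

2797 = 16×171 + 61
171 = 2×61 + 49
61 = 1×49 + 12
49 = 4×12 + 1
12 = 12×1 + 0  (stop)
So 2797/171 = [16; 2, 1, 4, 12].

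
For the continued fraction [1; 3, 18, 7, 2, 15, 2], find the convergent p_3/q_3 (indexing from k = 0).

515/388

Using pₖ = aₖpₖ₋₁ + pₖ₋₂, qₖ = aₖqₖ₋₁ + qₖ₋₂ (with p₋₁=1, p₋₂=0, q₋₁=0, q₋₂=1):
  k=0: a=1, p=1, q=1
  k=1: a=3, p=4, q=3
  k=2: a=18, p=73, q=55
  k=3: a=7, p=515, q=388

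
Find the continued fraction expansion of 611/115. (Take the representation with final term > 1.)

[5; 3, 5, 7]

611 = 5·115 + 36
115 = 3·36 + 7
36 = 5·7 + 1
7 = 7·1 + 0  (stop)
So 611/115 = [5; 3, 5, 7].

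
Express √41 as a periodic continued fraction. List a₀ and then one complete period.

a₀ = ⌊√41⌋ = 6.
With m₀=0, d₀=1 and mₖ₊₁ = dₖaₖ − mₖ, dₖ₊₁ = (n − mₖ₊₁²)/dₖ, aₖ₊₁ = ⌊(a₀+mₖ₊₁)/dₖ₊₁⌋:
  k=1: m=6, d=5, a=2
  k=2: m=4, d=5, a=2
  k=3: m=6, d=1, a=12
d=1 and a=2a₀=12 at k=3, so the next step gives (m, d) = (6, 5) again — its k=1 value — and the period has length 3.

[6; 2, 2, 12]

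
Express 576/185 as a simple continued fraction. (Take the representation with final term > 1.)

576 = 3×185 + 21
185 = 8×21 + 17
21 = 1×17 + 4
17 = 4×4 + 1
4 = 4×1 + 0  (stop)
So 576/185 = [3; 8, 1, 4, 4].

[3; 8, 1, 4, 4]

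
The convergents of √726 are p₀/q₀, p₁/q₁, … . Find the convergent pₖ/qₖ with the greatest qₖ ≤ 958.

25678/953

√726 = [26; 1, 16, 1, 52, …] (period length 4).
Convergents:
  p_0/q_0 = 26/1
  p_1/q_1 = 27/1
  p_2/q_2 = 458/17
  p_3/q_3 = 485/18
  p_4/q_4 = 25678/953
  p_5/q_5 = 26163/971
q_4 = 953 ≤ 958 < 971 = q_5, so the answer is 25678/953.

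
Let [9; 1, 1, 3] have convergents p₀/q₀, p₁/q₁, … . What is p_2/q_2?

Using pₖ = aₖpₖ₋₁ + pₖ₋₂, qₖ = aₖqₖ₋₁ + qₖ₋₂ (with p₋₁=1, p₋₂=0, q₋₁=0, q₋₂=1):
  k=0: a=9, p=9, q=1
  k=1: a=1, p=10, q=1
  k=2: a=1, p=19, q=2

19/2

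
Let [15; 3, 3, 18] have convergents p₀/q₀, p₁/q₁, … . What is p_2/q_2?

Using pₖ = aₖpₖ₋₁ + pₖ₋₂, qₖ = aₖqₖ₋₁ + qₖ₋₂ (with p₋₁=1, p₋₂=0, q₋₁=0, q₋₂=1):
  k=0: a=15, p=15, q=1
  k=1: a=3, p=46, q=3
  k=2: a=3, p=153, q=10

153/10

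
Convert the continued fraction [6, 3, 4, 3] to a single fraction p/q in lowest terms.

265/42

Using pₖ = aₖpₖ₋₁ + pₖ₋₂ and qₖ = aₖqₖ₋₁ + qₖ₋₂:
  k=0: a=6, p=6, q=1
  k=1: a=3, p=19, q=3
  k=2: a=4, p=82, q=13
  k=3: a=3, p=265, q=42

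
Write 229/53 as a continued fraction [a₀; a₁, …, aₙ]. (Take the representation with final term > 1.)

[4; 3, 8, 2]

229 = 4*53 + 17
53 = 3*17 + 2
17 = 8*2 + 1
2 = 2*1 + 0  (stop)
So 229/53 = [4; 3, 8, 2].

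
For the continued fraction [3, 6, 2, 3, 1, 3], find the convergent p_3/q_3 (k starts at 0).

142/45

Using pₖ = aₖpₖ₋₁ + pₖ₋₂, qₖ = aₖqₖ₋₁ + qₖ₋₂ (with p₋₁=1, p₋₂=0, q₋₁=0, q₋₂=1):
  k=0: a=3, p=3, q=1
  k=1: a=6, p=19, q=6
  k=2: a=2, p=41, q=13
  k=3: a=3, p=142, q=45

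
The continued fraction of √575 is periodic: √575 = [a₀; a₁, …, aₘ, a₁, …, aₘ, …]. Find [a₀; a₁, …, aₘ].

a₀ = ⌊√575⌋ = 23.
With m₀=0, d₀=1 and mₖ₊₁ = dₖaₖ − mₖ, dₖ₊₁ = (n − mₖ₊₁²)/dₖ, aₖ₊₁ = ⌊(a₀+mₖ₊₁)/dₖ₊₁⌋:
  k=1: m=23, d=46, a=1
  k=2: m=23, d=1, a=46
d=1 and a=2a₀=46 at k=2, so the next step gives (m, d) = (23, 46) again — its k=1 value — and the period has length 2.

[23; 1, 46]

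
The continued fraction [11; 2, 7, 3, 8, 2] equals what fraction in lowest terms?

9507/829

Using pₖ = aₖpₖ₋₁ + pₖ₋₂ and qₖ = aₖqₖ₋₁ + qₖ₋₂:
  k=0: a=11, p=11, q=1
  k=1: a=2, p=23, q=2
  k=2: a=7, p=172, q=15
  k=3: a=3, p=539, q=47
  k=4: a=8, p=4484, q=391
  k=5: a=2, p=9507, q=829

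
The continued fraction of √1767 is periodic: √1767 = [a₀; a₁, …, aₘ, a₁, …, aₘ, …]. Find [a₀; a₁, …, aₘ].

a₀ = ⌊√1767⌋ = 42.

[42; 28, 84]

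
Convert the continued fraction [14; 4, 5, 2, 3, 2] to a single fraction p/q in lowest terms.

5183/364

Fold from the inside: start with 2/1.
  3 + 1/2 = 7/2
  2 + 2/7 = 16/7
  5 + 7/16 = 87/16
  4 + 16/87 = 364/87
  14 + 87/364 = 5183/364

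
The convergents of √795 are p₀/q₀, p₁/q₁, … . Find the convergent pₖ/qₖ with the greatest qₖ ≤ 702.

6626/235

√795 = [28; 5, 9, 5, 56, …] (period length 4).
Convergents:
  p_0/q_0 = 28/1
  p_1/q_1 = 141/5
  p_2/q_2 = 1297/46
  p_3/q_3 = 6626/235
  p_4/q_4 = 372353/13206
q_3 = 235 ≤ 702 < 13206 = q_4, so the answer is 6626/235.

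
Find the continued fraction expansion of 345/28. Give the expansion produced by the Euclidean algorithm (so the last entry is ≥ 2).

[12; 3, 9]

345 = 12*28 + 9
28 = 3*9 + 1
9 = 9*1 + 0  (stop)
So 345/28 = [12; 3, 9].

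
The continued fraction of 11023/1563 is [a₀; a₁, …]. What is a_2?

11023 = 7·1563 + 82   →  a_0 = 7
1563 = 19·82 + 5   →  a_1 = 19
82 = 16·5 + 2   →  a_2 = 16

16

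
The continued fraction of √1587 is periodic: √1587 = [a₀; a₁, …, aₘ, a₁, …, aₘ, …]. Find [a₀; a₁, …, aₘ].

[39; 1, 5, 7, 13, 7, 5, 1, 78]

a₀ = ⌊√1587⌋ = 39.
With m₀=0, d₀=1 and mₖ₊₁ = dₖaₖ − mₖ, dₖ₊₁ = (n − mₖ₊₁²)/dₖ, aₖ₊₁ = ⌊(a₀+mₖ₊₁)/dₖ₊₁⌋:
  k=1: m=39, d=66, a=1
  k=2: m=27, d=13, a=5
  k=3: m=38, d=11, a=7
  k=4: m=39, d=6, a=13
  k=5: m=39, d=11, a=7
  k=6: m=38, d=13, a=5
  k=7: m=27, d=66, a=1
  k=8: m=39, d=1, a=78
d=1 and a=2a₀=78 at k=8, so the next step gives (m, d) = (39, 66) again — its k=1 value — and the period has length 8.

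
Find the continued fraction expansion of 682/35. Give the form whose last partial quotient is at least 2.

[19; 2, 17]

682 = 19·35 + 17
35 = 2·17 + 1
17 = 17·1 + 0  (stop)
So 682/35 = [19; 2, 17].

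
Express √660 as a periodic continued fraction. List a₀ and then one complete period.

[25; 1, 2, 4, 2, 1, 50]

a₀ = ⌊√660⌋ = 25.
With m₀=0, d₀=1 and mₖ₊₁ = dₖaₖ − mₖ, dₖ₊₁ = (n − mₖ₊₁²)/dₖ, aₖ₊₁ = ⌊(a₀+mₖ₊₁)/dₖ₊₁⌋:
  k=1: m=25, d=35, a=1
  k=2: m=10, d=16, a=2
  k=3: m=22, d=11, a=4
  k=4: m=22, d=16, a=2
  k=5: m=10, d=35, a=1
  k=6: m=25, d=1, a=50
d=1 and a=2a₀=50 at k=6, so the next step gives (m, d) = (25, 35) again — its k=1 value — and the period has length 6.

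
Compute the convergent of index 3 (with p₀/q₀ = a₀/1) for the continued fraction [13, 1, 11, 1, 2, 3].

Using pₖ = aₖpₖ₋₁ + pₖ₋₂, qₖ = aₖqₖ₋₁ + qₖ₋₂ (with p₋₁=1, p₋₂=0, q₋₁=0, q₋₂=1):
  k=0: a=13, p=13, q=1
  k=1: a=1, p=14, q=1
  k=2: a=11, p=167, q=12
  k=3: a=1, p=181, q=13

181/13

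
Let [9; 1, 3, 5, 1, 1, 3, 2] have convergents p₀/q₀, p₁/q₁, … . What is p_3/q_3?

205/21

Using pₖ = aₖpₖ₋₁ + pₖ₋₂, qₖ = aₖqₖ₋₁ + qₖ₋₂ (with p₋₁=1, p₋₂=0, q₋₁=0, q₋₂=1):
  k=0: a=9, p=9, q=1
  k=1: a=1, p=10, q=1
  k=2: a=3, p=39, q=4
  k=3: a=5, p=205, q=21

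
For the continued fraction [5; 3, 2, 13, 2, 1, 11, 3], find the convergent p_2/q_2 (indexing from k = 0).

Using pₖ = aₖpₖ₋₁ + pₖ₋₂, qₖ = aₖqₖ₋₁ + qₖ₋₂ (with p₋₁=1, p₋₂=0, q₋₁=0, q₋₂=1):
  k=0: a=5, p=5, q=1
  k=1: a=3, p=16, q=3
  k=2: a=2, p=37, q=7

37/7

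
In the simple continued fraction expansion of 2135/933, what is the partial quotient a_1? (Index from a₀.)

3

2135 = 2·933 + 269   →  a_0 = 2
933 = 3·269 + 126   →  a_1 = 3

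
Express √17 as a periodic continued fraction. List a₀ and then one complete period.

a₀ = ⌊√17⌋ = 4.

[4; 8]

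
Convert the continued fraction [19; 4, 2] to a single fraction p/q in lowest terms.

173/9

Fold from the inside: start with 2/1.
  4 + 1/2 = 9/2
  19 + 2/9 = 173/9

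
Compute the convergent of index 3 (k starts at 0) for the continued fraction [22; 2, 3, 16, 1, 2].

2557/114

Using pₖ = aₖpₖ₋₁ + pₖ₋₂, qₖ = aₖqₖ₋₁ + qₖ₋₂ (with p₋₁=1, p₋₂=0, q₋₁=0, q₋₂=1):
  k=0: a=22, p=22, q=1
  k=1: a=2, p=45, q=2
  k=2: a=3, p=157, q=7
  k=3: a=16, p=2557, q=114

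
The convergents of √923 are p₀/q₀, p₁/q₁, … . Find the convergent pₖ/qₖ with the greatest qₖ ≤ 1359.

38523/1268

√923 = [30; 2, 1, 1, 1, 2, 60, …] (period length 6).
Convergents:
  p_0/q_0 = 30/1
  p_1/q_1 = 61/2
  p_2/q_2 = 91/3
  p_3/q_3 = 152/5
  p_4/q_4 = 243/8
  p_5/q_5 = 638/21
  p_6/q_6 = 38523/1268
  p_7/q_7 = 77684/2557
q_6 = 1268 ≤ 1359 < 2557 = q_7, so the answer is 38523/1268.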